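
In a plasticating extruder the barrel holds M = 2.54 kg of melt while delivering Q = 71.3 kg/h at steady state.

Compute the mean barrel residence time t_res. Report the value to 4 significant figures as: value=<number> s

Throughput in SI: Q_s = 71.3 kg/h ÷ 3600 s/h = 0.0198056 kg/s
Mean residence time: t_res = M/Q_s = 2.54 kg / 0.0198056 kg/s = 128.247 s

value=128.2 s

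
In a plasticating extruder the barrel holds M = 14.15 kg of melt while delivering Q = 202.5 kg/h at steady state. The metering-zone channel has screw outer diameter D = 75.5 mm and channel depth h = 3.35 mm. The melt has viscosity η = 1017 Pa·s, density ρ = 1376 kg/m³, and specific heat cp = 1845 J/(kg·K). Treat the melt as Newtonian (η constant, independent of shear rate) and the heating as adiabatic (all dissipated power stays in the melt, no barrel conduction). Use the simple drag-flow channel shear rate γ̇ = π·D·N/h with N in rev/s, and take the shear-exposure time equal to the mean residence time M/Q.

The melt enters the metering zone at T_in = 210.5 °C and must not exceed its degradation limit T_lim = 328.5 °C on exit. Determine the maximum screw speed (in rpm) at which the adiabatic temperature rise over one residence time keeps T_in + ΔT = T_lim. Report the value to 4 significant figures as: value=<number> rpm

Throughput in SI: Q_s = 202.5 kg/h ÷ 3600 s/h = 0.05625 kg/s
t_res = M / Q_s = 14.15 ÷ 0.05625 = 251.556 s
Geometry in SI: D = 75.5 mm → 0.0755 m, h = 3.35 mm → 0.00335 m
Allowable rise: ΔT_a = T_lim − T_in = 328.5 − 210.5 = 118 K
Invert ΔT = ηγ̇²t_res/(ρcp) for γ̇: γ̇_max² = ΔT_a ρ cp / (η t_res) = 118·1376·1845 / (1017·251.556) = 1170.96 s⁻²
γ̇_max = sqrt(1170.96) = 34.2193 s⁻¹
N_max = γ̇_max h / (πD) = 34.2193·0.00335/(π·0.0755) = 0.483302 rev/s → ×60 = 28.9981 rpm

value=29.00 rpm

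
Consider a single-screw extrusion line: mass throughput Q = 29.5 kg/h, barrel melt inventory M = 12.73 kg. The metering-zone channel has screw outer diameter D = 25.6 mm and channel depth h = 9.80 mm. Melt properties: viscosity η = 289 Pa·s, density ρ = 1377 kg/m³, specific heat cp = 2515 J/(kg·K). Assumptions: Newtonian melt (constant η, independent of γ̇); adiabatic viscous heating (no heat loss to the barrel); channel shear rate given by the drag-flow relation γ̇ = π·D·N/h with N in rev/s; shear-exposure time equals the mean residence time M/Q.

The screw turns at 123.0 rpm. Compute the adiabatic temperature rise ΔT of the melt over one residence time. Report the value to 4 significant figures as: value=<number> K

value=36.69 K

Q_s = Q / 3600 = 29.5 / 3600 = 0.00819444 kg/s
Mean residence time: t_res = M/Q_s = 12.73 kg / 0.00819444 kg/s = 1553.49 s
Geometry in metres: D = 25.6 mm → 0.0256 m, h = 9.80 mm → 0.0098 m; screw speed N = 123.0 rpm = 2.05 rev/s
γ̇ = π D N / h = (π)(0.0256)(2.05) / 0.0098 = 16.8235 s⁻¹
ΔT = η·γ̇²·t_res/(ρ·cp) = [289 × 16.8235² × 1553.49] / [1377 × 2515] = 36.6919 K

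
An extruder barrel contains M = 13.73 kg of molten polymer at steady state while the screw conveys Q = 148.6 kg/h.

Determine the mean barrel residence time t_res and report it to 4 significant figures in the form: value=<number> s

Throughput in SI: Q_s = 148.6 kg/h ÷ 3600 s/h = 0.0412778 kg/s
t_res = M / Q_s = 13.73 / 0.0412778 = 332.624 s

value=332.6 s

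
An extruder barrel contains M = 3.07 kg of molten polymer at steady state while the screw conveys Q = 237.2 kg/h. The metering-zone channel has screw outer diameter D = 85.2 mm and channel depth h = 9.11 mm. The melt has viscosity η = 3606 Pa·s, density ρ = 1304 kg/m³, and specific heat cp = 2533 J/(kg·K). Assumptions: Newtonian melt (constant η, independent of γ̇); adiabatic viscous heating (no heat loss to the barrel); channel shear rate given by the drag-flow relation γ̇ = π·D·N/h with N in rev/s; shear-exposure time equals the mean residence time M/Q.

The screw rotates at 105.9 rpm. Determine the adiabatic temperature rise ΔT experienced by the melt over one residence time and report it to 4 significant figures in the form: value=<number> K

value=136.8 K

Throughput in SI: Q_s = 237.2 kg/h ÷ 3600 s/h = 0.0658889 kg/s
Mean residence time: t_res = M/Q_s = 3.07 kg / 0.0658889 kg/s = 46.5936 s
Convert to SI: D = 0.0852 m, h = 0.00911 m, N = 105.9/60 = 1.765 rev/s
γ̇ = π·D·N / h = π · 0.0852 · 1.765 / 0.00911 = 51.858 s⁻¹
ΔT = η·γ̇²·t_res/(ρ·cp) = [3606 × 51.858² × 46.5936] / [1304 × 2533] = 136.795 K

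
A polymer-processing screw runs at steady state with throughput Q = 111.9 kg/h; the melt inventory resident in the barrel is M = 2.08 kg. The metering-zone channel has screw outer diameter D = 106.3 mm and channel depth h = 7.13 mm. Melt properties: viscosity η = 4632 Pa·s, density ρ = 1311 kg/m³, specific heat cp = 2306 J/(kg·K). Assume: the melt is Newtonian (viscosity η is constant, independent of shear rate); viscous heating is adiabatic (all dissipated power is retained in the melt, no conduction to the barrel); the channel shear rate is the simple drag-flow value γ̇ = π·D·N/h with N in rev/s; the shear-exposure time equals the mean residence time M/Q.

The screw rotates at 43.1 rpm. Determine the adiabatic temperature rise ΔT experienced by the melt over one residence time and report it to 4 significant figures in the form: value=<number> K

value=116.1 K

Convert throughput: Q = 111.9 kg/h = 111.9/3600 = 0.0310833 kg/s
t_res = M / Q_s = 2.08 / 0.0310833 = 66.9169 s
Geometry in metres: D = 106.3 mm → 0.1063 m, h = 7.13 mm → 0.00713 m; screw speed N = 43.1 rpm = 0.718333 rev/s
γ̇ = π·D·N / h = π · 0.1063 · 0.718333 / 0.00713 = 33.6449 s⁻¹
ΔT = η·γ̇²·t_res/(ρ·cp) = [4632 × 33.6449² × 66.9169] / [1311 × 2306] = 116.06 K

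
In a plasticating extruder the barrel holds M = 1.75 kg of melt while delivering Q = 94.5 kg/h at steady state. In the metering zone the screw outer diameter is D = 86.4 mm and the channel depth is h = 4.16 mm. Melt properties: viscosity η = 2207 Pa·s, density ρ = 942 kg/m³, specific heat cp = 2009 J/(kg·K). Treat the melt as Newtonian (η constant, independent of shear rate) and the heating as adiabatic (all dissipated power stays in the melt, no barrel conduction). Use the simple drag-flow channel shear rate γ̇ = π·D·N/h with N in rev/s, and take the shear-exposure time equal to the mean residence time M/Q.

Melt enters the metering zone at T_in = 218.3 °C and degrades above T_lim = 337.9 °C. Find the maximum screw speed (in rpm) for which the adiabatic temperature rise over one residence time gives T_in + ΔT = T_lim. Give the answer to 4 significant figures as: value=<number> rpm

Convert throughput: Q = 94.5 kg/h = 94.5/3600 = 0.02625 kg/s
Mean residence time: t_res = M/Q_s = 1.75 kg / 0.02625 kg/s = 66.6667 s
Geometry in SI: D = 86.4 mm → 0.0864 m, h = 4.16 mm → 0.00416 m
ΔT_a = T_lim − T_in = 337.9 °C − 218.3 °C = 119.6 K
γ̇_max² = ΔT_a·ρ·cp / (η·t_res) = [119.6 × 942 × 2009] / [2207 × 66.6667] = 1538.34 s⁻²
Take the square root: γ̇_max = √(1538.34) = 39.2216 s⁻¹
Solve γ̇ = πDN/h for N: N_max = γ̇_max·h/(π·D) = 39.2216 × 0.00416 / (π × 0.0864) = 0.601112 rev/s = 36.0667 rpm

value=36.07 rpm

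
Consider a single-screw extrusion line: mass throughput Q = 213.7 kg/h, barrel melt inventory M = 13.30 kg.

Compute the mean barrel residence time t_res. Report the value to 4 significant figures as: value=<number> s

Q_s = Q / 3600 = 213.7 / 3600 = 0.0593611 kg/s
Mean residence time: t_res = M/Q_s = 13.30 kg / 0.0593611 kg/s = 224.052 s

value=224.1 s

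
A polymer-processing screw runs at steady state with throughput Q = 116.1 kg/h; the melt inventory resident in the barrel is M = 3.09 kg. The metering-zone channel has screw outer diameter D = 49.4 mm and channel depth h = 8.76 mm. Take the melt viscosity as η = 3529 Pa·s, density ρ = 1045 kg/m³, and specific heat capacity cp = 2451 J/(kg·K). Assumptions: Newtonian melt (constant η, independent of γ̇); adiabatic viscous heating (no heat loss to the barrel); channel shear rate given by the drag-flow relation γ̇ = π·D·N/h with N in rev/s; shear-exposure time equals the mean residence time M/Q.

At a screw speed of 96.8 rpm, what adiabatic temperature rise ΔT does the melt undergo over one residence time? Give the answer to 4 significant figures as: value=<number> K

value=107.8 K

Convert throughput: Q = 116.1 kg/h = 116.1/3600 = 0.03225 kg/s
t_res = M / Q_s = 3.09 / 0.03225 = 95.814 s
D = 49.4 mm = 0.0494 m;  h = 8.76 mm = 0.00876 m;  N = 96.8 rpm / 60 = 1.61333 rev/s
Shear rate: γ̇ = πDN/h = π·0.0494·1.61333/0.00876 = 28.5823 s⁻¹
ΔT = η·γ̇²·t_res/(ρ·cp) = [3529 × 28.5823² × 95.814] / [1045 × 2451] = 107.849 K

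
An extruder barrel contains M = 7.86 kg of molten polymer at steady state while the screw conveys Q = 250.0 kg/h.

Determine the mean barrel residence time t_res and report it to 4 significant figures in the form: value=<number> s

Q_s = Q / 3600 = 250.0 / 3600 = 0.0694444 kg/s
t_res = M / Q_s = 7.86 / 0.0694444 = 113.184 s

value=113.2 s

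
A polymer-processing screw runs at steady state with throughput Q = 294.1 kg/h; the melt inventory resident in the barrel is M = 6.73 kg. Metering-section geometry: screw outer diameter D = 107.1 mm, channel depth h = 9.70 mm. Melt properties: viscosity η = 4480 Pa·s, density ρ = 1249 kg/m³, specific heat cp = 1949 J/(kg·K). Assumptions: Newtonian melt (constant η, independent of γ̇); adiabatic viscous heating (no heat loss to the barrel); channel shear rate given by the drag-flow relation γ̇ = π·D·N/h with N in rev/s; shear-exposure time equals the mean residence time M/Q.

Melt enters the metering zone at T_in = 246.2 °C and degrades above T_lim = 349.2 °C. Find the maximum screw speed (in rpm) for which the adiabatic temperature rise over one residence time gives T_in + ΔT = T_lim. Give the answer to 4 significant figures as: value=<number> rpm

value=45.09 rpm

Throughput in SI: Q_s = 294.1 kg/h ÷ 3600 s/h = 0.0816944 kg/s
Mean residence time: t_res = M/Q_s = 6.73 kg / 0.0816944 kg/s = 82.3801 s
Convert to metres: D = 0.1071 m, h = 0.0097 m
ΔT_a = T_lim − T_in = 349.2 °C − 246.2 °C = 103 K
γ̇_max² = ΔT_a·ρ·cp / (η·t_res) = [103 × 1249 × 1949] / [4480 × 82.3801] = 679.377 s⁻²
Take the square root: γ̇_max = √(679.377) = 26.0649 s⁻¹
N_max = γ̇_max h / (πD) = 26.0649·0.0097/(π·0.1071) = 0.751429 rev/s → ×60 = 45.0857 rpm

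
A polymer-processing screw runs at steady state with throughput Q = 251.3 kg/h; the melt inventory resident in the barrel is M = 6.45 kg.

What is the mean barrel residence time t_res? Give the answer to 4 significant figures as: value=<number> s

value=92.40 s

Convert throughput: Q = 251.3 kg/h = 251.3/3600 = 0.0698056 kg/s
t_res = M / Q_s = 6.45 / 0.0698056 = 92.3995 s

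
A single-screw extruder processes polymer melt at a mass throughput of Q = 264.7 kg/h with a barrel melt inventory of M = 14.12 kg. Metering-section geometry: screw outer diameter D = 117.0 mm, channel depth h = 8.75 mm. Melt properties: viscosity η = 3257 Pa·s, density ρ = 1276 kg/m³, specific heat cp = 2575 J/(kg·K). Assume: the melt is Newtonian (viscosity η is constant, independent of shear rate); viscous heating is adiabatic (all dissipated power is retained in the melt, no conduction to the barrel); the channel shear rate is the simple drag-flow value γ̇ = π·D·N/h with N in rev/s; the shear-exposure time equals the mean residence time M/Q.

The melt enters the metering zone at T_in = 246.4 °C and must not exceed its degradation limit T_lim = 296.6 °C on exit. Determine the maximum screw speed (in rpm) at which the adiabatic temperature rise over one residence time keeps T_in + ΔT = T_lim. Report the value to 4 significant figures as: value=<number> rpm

Q_s = Q / 3600 = 264.7 / 3600 = 0.0735278 kg/s
t_res = M / Q_s = 14.12 ÷ 0.0735278 = 192.036 s
Convert to metres: D = 0.117 m, h = 0.00875 m
ΔT_a = T_lim − T_in = 296.6 − 246.4 = 50.2 K
Invert ΔT = ηγ̇²t_res/(ρcp) for γ̇: γ̇_max² = ΔT_a ρ cp / (η t_res) = 50.2·1276·2575 / (3257·192.036) = 263.712 s⁻²
γ̇_max = √263.712 = 16.2392 s⁻¹
Solve γ̇ = πDN/h for N: N_max = γ̇_max·h/(π·D) = 16.2392 × 0.00875 / (π × 0.117) = 0.386578 rev/s = 23.1947 rpm

value=23.19 rpm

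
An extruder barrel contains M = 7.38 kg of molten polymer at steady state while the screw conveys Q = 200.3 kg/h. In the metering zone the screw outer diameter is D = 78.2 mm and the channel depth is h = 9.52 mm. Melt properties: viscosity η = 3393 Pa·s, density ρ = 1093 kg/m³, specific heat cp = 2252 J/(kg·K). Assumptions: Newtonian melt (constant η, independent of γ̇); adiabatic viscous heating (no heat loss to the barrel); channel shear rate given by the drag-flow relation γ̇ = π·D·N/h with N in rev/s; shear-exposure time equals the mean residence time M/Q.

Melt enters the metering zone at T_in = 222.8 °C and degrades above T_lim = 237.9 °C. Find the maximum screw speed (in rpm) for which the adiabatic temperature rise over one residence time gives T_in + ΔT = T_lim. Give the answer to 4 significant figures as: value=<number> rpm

Throughput in SI: Q_s = 200.3 kg/h ÷ 3600 s/h = 0.0556389 kg/s
t_res = M / Q_s = 7.38 / 0.0556389 = 132.641 s
Convert to metres: D = 0.0782 m, h = 0.00952 m
Allowable rise: ΔT_a = T_lim − T_in = 237.9 − 222.8 = 15.1 K
γ̇_max² = ΔT_a·ρ·cp/(η·t_res) = 15.1·1093·2252/(3393·132.641) = 82.5855 s⁻²
Take the square root: γ̇_max = √(82.5855) = 9.08766 s⁻¹
N_max = γ̇_max h / (πD) = 9.08766·0.00952/(π·0.0782) = 0.352154 rev/s → ×60 = 21.1292 rpm

value=21.13 rpm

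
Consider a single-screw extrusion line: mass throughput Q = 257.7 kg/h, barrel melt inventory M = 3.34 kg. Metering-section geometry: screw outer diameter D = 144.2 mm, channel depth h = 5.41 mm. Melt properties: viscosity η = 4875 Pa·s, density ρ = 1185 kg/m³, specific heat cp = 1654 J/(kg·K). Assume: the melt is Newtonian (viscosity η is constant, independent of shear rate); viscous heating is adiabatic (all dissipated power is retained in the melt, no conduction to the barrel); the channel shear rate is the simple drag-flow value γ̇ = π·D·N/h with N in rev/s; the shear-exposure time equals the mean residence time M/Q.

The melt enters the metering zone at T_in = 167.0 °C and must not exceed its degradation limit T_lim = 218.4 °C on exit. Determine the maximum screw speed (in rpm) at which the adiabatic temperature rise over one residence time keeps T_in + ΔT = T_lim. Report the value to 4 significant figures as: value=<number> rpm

value=15.08 rpm

Throughput in SI: Q_s = 257.7 kg/h ÷ 3600 s/h = 0.0715833 kg/s
Mean residence time: t_res = M/Q_s = 3.34 kg / 0.0715833 kg/s = 46.6589 s
Geometry in SI: D = 144.2 mm → 0.1442 m, h = 5.41 mm → 0.00541 m
ΔT_a = T_lim − T_in = 218.4 − 167.0 = 51.4 K
Invert ΔT = ηγ̇²t_res/(ρcp) for γ̇: γ̇_max² = ΔT_a ρ cp / (η t_res) = 51.4·1185·1654 / (4875·46.6589) = 442.902 s⁻²
γ̇_max = √442.902 = 21.0452 s⁻¹
N_max = γ̇_max h / (πD) = 21.0452·0.00541/(π·0.1442) = 0.251325 rev/s → ×60 = 15.0795 rpm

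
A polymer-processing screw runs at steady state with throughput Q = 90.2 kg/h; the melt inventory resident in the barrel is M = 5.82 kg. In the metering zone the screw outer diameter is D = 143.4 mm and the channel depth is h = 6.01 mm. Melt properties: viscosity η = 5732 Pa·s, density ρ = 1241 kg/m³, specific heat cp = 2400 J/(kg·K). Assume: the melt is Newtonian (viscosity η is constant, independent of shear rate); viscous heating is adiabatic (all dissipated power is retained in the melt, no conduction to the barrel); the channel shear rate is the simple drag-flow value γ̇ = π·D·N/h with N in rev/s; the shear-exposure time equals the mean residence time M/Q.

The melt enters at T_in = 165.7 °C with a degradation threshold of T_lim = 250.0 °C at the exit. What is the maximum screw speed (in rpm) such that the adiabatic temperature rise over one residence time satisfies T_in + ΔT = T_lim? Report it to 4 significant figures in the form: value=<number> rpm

Convert throughput: Q = 90.2 kg/h = 90.2/3600 = 0.0250556 kg/s
Mean residence time: t_res = M/Q_s = 5.82 kg / 0.0250556 kg/s = 232.284 s
Geometry in SI: D = 143.4 mm → 0.1434 m, h = 6.01 mm → 0.00601 m
Allowable rise: ΔT_a = T_lim − T_in = 250.0 − 165.7 = 84.3 K
γ̇_max² = ΔT_a·ρ·cp/(η·t_res) = 84.3·1241·2400/(5732·232.284) = 188.576 s⁻²
γ̇_max = √188.576 = 13.7323 s⁻¹
N_max = γ̇_max h / (πD) = 13.7323·0.00601/(π·0.1434) = 0.183197 rev/s → ×60 = 10.9918 rpm

value=10.99 rpm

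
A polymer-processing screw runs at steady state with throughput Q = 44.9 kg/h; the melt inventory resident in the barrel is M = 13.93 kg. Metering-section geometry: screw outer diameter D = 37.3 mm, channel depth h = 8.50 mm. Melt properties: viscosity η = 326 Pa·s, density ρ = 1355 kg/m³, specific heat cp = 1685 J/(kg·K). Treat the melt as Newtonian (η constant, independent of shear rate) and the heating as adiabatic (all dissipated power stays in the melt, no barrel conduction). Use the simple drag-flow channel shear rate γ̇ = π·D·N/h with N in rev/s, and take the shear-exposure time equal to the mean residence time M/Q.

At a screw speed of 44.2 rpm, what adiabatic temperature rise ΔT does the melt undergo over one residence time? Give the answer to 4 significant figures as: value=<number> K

Throughput in SI: Q_s = 44.9 kg/h ÷ 3600 s/h = 0.0124722 kg/s
t_res = M / Q_s = 13.93 ÷ 0.0124722 = 1116.88 s
D = 37.3 mm = 0.0373 m;  h = 8.50 mm = 0.0085 m;  N = 44.2 rpm / 60 = 0.736667 rev/s
γ̇ = π D N / h = (π)(0.0373)(0.736667) / 0.0085 = 10.1557 s⁻¹
ΔT = η·γ̇²·t_res / (ρ·cp) = 326 · (10.1557)² · 1116.88 / (1355 · 1685) = 16.4478 K

value=16.45 K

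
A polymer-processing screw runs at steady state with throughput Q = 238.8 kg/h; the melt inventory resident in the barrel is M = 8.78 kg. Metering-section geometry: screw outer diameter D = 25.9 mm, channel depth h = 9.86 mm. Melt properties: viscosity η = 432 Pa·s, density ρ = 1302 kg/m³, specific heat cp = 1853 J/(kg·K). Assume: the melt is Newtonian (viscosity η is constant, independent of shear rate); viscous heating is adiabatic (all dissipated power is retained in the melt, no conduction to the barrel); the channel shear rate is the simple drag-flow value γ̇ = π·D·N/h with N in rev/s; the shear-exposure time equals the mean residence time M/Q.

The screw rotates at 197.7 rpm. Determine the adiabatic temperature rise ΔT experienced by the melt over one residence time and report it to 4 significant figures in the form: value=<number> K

Throughput in SI: Q_s = 238.8 kg/h ÷ 3600 s/h = 0.0663333 kg/s
Mean residence time: t_res = M/Q_s = 8.78 kg / 0.0663333 kg/s = 132.362 s
D = 25.9 mm = 0.0259 m;  h = 9.86 mm = 0.00986 m;  N = 197.7 rpm / 60 = 3.295 rev/s
Shear rate: γ̇ = πDN/h = π·0.0259·3.295/0.00986 = 27.1912 s⁻¹
ΔT = η·γ̇²·t_res / (ρ·cp) = 432 · (27.1912)² · 132.362 / (1302 · 1853) = 17.5233 K

value=17.52 K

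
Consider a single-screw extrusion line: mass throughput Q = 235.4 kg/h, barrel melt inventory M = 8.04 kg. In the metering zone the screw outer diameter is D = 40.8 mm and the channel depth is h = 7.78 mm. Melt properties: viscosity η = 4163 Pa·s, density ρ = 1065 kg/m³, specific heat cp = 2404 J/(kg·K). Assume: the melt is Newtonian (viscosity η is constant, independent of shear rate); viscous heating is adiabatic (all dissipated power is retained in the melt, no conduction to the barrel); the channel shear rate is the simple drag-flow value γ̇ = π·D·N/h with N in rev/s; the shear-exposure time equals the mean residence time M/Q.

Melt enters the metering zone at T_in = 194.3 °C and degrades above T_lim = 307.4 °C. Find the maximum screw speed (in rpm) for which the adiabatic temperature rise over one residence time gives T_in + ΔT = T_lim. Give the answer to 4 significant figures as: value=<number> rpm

Convert throughput: Q = 235.4 kg/h = 235.4/3600 = 0.0653889 kg/s
t_res = M / Q_s = 8.04 ÷ 0.0653889 = 122.957 s
Geometry in SI: D = 40.8 mm → 0.0408 m, h = 7.78 mm → 0.00778 m
Allowable rise: ΔT_a = T_lim − T_in = 307.4 − 194.3 = 113.1 K
Invert ΔT = ηγ̇²t_res/(ρcp) for γ̇: γ̇_max² = ΔT_a ρ cp / (η t_res) = 113.1·1065·2404 / (4163·122.957) = 565.703 s⁻²
Take the square root: γ̇_max = √(565.703) = 23.7845 s⁻¹
Solve γ̇ = πDN/h for N: N_max = γ̇_max·h/(π·D) = 23.7845 × 0.00778 / (π × 0.0408) = 1.44366 rev/s = 86.6193 rpm

value=86.62 rpm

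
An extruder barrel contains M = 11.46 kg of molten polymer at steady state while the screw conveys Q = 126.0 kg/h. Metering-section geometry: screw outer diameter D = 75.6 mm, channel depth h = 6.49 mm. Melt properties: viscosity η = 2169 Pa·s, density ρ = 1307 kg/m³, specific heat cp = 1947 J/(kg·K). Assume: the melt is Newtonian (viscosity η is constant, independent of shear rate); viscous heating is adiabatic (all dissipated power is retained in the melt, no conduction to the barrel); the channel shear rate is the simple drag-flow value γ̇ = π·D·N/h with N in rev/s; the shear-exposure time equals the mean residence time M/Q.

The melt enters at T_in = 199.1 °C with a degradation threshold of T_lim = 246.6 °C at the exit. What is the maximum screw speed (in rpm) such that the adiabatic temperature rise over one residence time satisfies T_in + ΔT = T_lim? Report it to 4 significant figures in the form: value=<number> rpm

Q_s = Q / 3600 = 126.0 / 3600 = 0.035 kg/s
Mean residence time: t_res = M/Q_s = 11.46 kg / 0.035 kg/s = 327.429 s
Convert to metres: D = 0.0756 m, h = 0.00649 m
Allowable rise: ΔT_a = T_lim − T_in = 246.6 − 199.1 = 47.5 K
γ̇_max² = ΔT_a·ρ·cp/(η·t_res) = 47.5·1307·1947/(2169·327.429) = 170.2 s⁻²
γ̇_max = √170.2 = 13.0461 s⁻¹
N_max = γ̇_max·h / (π·D) = 13.0461 · 0.00649 / (π · 0.0756) = 0.356494 rev/s = 21.3897 rpm

value=21.39 rpm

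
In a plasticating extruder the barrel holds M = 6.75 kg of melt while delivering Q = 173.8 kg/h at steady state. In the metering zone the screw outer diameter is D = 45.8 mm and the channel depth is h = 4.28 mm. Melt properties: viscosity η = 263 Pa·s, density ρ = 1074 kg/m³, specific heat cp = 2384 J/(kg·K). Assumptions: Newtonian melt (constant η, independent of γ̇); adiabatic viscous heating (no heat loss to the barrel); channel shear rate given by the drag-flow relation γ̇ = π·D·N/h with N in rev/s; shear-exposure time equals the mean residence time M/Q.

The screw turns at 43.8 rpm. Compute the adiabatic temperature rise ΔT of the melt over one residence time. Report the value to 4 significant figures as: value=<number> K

value=8.649 K

Q_s = Q / 3600 = 173.8 / 3600 = 0.0482778 kg/s
t_res = M / Q_s = 6.75 ÷ 0.0482778 = 139.816 s
Geometry in metres: D = 45.8 mm → 0.0458 m, h = 4.28 mm → 0.00428 m; screw speed N = 43.8 rpm = 0.73 rev/s
γ̇ = π D N / h = (π)(0.0458)(0.73) / 0.00428 = 24.5411 s⁻¹
Adiabatic rise: ΔT = η γ̇² t_res / (ρ cp) = 263·(24.5411)²·139.816 / (1074·2384) = 8.64949 K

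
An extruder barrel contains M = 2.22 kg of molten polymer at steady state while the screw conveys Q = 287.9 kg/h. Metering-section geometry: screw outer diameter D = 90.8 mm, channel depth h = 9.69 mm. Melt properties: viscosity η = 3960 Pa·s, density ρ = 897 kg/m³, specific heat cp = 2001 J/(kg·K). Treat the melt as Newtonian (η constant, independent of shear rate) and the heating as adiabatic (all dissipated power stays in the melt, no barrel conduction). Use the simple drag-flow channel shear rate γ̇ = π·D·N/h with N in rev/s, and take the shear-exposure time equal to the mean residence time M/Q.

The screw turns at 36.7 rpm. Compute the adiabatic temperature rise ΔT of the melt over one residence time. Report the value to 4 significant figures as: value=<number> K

value=19.86 K

Throughput in SI: Q_s = 287.9 kg/h ÷ 3600 s/h = 0.0799722 kg/s
t_res = M / Q_s = 2.22 / 0.0799722 = 27.7596 s
D = 90.8 mm = 0.0908 m;  h = 9.69 mm = 0.00969 m;  N = 36.7 rpm / 60 = 0.611667 rev/s
γ̇ = π·D·N / h = π · 0.0908 · 0.611667 / 0.00969 = 18.0064 s⁻¹
Adiabatic rise: ΔT = η γ̇² t_res / (ρ cp) = 3960·(18.0064)²·27.7596 / (897·2001) = 19.8574 K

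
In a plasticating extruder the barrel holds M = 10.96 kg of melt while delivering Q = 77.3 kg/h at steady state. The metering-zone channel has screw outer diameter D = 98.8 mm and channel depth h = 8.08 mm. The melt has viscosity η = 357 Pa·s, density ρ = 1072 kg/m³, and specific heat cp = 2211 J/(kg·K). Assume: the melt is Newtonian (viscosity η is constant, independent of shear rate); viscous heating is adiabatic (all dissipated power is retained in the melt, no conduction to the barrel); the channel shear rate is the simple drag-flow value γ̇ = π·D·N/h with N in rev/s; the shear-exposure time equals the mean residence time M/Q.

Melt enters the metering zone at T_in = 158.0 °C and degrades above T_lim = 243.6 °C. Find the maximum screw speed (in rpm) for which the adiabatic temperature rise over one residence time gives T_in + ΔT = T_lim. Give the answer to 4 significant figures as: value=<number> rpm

Convert throughput: Q = 77.3 kg/h = 77.3/3600 = 0.0214722 kg/s
t_res = M / Q_s = 10.96 ÷ 0.0214722 = 510.427 s
D = 98.8 mm = 0.0988 m;  h = 8.08 mm = 0.00808 m
ΔT_a = T_lim − T_in = 243.6 − 158.0 = 85.6 K
γ̇_max² = ΔT_a·ρ·cp/(η·t_res) = 85.6·1072·2211/(357·510.427) = 1113.41 s⁻²
γ̇_max = √1113.41 = 33.3678 s⁻¹
Solve γ̇ = πDN/h for N: N_max = γ̇_max·h/(π·D) = 33.3678 × 0.00808 / (π × 0.0988) = 0.868625 rev/s = 52.1175 rpm

value=52.12 rpm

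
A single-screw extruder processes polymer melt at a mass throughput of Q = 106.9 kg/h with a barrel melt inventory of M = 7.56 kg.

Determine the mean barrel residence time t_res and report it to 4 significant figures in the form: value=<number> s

Convert throughput: Q = 106.9 kg/h = 106.9/3600 = 0.0296944 kg/s
t_res = M / Q_s = 7.56 ÷ 0.0296944 = 254.593 s

value=254.6 s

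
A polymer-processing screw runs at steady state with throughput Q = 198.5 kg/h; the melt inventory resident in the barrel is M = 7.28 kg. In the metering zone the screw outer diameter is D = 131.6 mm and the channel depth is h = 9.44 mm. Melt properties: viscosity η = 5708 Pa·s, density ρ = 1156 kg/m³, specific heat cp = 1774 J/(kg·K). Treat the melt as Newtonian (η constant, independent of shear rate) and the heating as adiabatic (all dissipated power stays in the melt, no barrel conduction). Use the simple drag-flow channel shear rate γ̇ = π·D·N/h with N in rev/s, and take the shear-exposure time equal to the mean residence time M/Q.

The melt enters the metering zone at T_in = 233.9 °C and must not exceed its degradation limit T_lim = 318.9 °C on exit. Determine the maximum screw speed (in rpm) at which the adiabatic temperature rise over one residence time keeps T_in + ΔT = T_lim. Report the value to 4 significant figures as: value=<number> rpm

Throughput in SI: Q_s = 198.5 kg/h ÷ 3600 s/h = 0.0551389 kg/s
t_res = M / Q_s = 7.28 ÷ 0.0551389 = 132.03 s
Convert to metres: D = 0.1316 m, h = 0.00944 m
ΔT_a = T_lim − T_in = 318.9 − 233.9 = 85 K
γ̇_max² = ΔT_a·ρ·cp/(η·t_res) = 85·1156·1774/(5708·132.03) = 231.299 s⁻²
γ̇_max = sqrt(231.299) = 15.2085 s⁻¹
Solve γ̇ = πDN/h for N: N_max = γ̇_max·h/(π·D) = 15.2085 × 0.00944 / (π × 0.1316) = 0.347258 rev/s = 20.8355 rpm

value=20.84 rpm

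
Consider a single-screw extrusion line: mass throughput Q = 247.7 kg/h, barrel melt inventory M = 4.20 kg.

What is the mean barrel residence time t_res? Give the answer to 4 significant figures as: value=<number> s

Throughput in SI: Q_s = 247.7 kg/h ÷ 3600 s/h = 0.0688056 kg/s
t_res = M / Q_s = 4.20 / 0.0688056 = 61.0416 s

value=61.04 s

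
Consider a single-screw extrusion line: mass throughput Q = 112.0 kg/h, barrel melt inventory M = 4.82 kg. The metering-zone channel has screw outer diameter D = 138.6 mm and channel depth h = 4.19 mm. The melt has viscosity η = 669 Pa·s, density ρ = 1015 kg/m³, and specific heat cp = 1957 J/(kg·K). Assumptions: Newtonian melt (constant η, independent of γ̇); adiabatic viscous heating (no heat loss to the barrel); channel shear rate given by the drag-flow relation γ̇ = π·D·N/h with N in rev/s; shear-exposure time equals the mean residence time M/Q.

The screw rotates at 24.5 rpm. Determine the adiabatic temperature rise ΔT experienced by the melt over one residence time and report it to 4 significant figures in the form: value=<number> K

Convert throughput: Q = 112.0 kg/h = 112.0/3600 = 0.0311111 kg/s
t_res = M / Q_s = 4.82 / 0.0311111 = 154.929 s
Geometry in metres: D = 138.6 mm → 0.1386 m, h = 4.19 mm → 0.00419 m; screw speed N = 24.5 rpm = 0.408333 rev/s
Shear rate: γ̇ = πDN/h = π·0.1386·0.408333/0.00419 = 42.434 s⁻¹
ΔT = η·γ̇²·t_res/(ρ·cp) = [669 × 42.434² × 154.929] / [1015 × 1957] = 93.9569 K

value=93.96 K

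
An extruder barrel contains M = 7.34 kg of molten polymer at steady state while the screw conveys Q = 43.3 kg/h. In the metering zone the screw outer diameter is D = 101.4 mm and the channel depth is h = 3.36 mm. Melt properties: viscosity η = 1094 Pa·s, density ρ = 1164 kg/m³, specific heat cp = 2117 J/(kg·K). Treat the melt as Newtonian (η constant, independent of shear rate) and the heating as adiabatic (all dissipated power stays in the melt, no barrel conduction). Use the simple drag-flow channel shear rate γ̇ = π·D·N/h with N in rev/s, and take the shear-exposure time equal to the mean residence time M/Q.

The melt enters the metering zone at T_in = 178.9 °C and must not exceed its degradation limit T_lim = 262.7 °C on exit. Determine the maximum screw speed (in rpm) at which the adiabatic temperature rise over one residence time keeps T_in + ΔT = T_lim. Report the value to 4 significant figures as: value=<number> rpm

Throughput in SI: Q_s = 43.3 kg/h ÷ 3600 s/h = 0.0120278 kg/s
t_res = M / Q_s = 7.34 ÷ 0.0120278 = 610.254 s
Geometry in SI: D = 101.4 mm → 0.1014 m, h = 3.36 mm → 0.00336 m
ΔT_a = T_lim − T_in = 262.7 °C − 178.9 °C = 83.8 K
Invert ΔT = ηγ̇²t_res/(ρcp) for γ̇: γ̇_max² = ΔT_a ρ cp / (η t_res) = 83.8·1164·2117 / (1094·610.254) = 309.307 s⁻²
Take the square root: γ̇_max = √(309.307) = 17.5871 s⁻¹
Solve γ̇ = πDN/h for N: N_max = γ̇_max·h/(π·D) = 17.5871 × 0.00336 / (π × 0.1014) = 0.185501 rev/s = 11.1301 rpm

value=11.13 rpm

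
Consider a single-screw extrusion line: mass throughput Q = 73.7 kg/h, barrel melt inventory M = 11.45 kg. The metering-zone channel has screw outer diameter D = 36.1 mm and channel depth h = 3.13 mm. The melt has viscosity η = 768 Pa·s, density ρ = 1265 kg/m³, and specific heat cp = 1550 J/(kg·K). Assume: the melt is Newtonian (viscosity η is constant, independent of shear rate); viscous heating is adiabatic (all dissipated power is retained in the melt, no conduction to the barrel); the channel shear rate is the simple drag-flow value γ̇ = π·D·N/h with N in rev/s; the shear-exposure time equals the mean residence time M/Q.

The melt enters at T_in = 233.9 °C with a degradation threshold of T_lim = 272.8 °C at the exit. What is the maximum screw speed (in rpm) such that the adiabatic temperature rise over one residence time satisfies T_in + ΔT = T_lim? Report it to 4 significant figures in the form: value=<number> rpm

value=22.07 rpm

Throughput in SI: Q_s = 73.7 kg/h ÷ 3600 s/h = 0.0204722 kg/s
Mean residence time: t_res = M/Q_s = 11.45 kg / 0.0204722 kg/s = 559.294 s
Geometry in SI: D = 36.1 mm → 0.0361 m, h = 3.13 mm → 0.00313 m
ΔT_a = T_lim − T_in = 272.8 − 233.9 = 38.9 K
γ̇_max² = ΔT_a·ρ·cp/(η·t_res) = 38.9·1265·1550/(768·559.294) = 177.57 s⁻²
γ̇_max = √177.57 = 13.3255 s⁻¹
N_max = γ̇_max·h / (π·D) = 13.3255 · 0.00313 / (π · 0.0361) = 0.367767 rev/s = 22.066 rpm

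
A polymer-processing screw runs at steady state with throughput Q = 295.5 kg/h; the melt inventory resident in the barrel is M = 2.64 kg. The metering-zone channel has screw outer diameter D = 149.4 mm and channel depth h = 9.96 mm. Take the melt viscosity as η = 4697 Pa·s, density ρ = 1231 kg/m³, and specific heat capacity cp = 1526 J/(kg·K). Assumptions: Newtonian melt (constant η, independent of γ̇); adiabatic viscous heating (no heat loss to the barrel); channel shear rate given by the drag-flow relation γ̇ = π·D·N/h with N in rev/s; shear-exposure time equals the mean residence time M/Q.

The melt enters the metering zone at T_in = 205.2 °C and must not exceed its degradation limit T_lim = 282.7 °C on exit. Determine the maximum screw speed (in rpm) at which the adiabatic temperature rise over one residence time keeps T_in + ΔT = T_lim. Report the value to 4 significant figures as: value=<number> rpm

Throughput in SI: Q_s = 295.5 kg/h ÷ 3600 s/h = 0.0820833 kg/s
t_res = M / Q_s = 2.64 ÷ 0.0820833 = 32.1624 s
D = 149.4 mm = 0.1494 m;  h = 9.96 mm = 0.00996 m
ΔT_a = T_lim − T_in = 282.7 °C − 205.2 °C = 77.5 K
γ̇_max² = ΔT_a·ρ·cp/(η·t_res) = 77.5·1231·1526/(4697·32.1624) = 963.706 s⁻²
γ̇_max = √963.706 = 31.0436 s⁻¹
N_max = γ̇_max h / (πD) = 31.0436·0.00996/(π·0.1494) = 0.658766 rev/s → ×60 = 39.526 rpm

value=39.53 rpm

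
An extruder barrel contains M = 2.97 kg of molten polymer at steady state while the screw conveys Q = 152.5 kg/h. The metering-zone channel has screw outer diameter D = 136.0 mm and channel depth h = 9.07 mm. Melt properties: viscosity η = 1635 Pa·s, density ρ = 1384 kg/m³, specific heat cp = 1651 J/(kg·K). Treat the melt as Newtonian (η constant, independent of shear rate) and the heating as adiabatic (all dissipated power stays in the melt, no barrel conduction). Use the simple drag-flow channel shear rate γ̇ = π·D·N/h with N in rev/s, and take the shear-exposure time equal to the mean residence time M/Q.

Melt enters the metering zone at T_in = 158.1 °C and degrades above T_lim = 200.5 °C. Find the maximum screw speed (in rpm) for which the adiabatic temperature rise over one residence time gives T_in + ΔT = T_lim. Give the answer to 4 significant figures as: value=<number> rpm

Convert throughput: Q = 152.5 kg/h = 152.5/3600 = 0.0423611 kg/s
t_res = M / Q_s = 2.97 / 0.0423611 = 70.1115 s
Geometry in SI: D = 136.0 mm → 0.136 m, h = 9.07 mm → 0.00907 m
ΔT_a = T_lim − T_in = 200.5 °C − 158.1 °C = 42.4 K
γ̇_max² = ΔT_a·ρ·cp / (η·t_res) = [42.4 × 1384 × 1651] / [1635 × 70.1115] = 845.166 s⁻²
γ̇_max = √845.166 = 29.0717 s⁻¹
Solve γ̇ = πDN/h for N: N_max = γ̇_max·h/(π·D) = 29.0717 × 0.00907 / (π × 0.136) = 0.617148 rev/s = 37.0289 rpm

value=37.03 rpm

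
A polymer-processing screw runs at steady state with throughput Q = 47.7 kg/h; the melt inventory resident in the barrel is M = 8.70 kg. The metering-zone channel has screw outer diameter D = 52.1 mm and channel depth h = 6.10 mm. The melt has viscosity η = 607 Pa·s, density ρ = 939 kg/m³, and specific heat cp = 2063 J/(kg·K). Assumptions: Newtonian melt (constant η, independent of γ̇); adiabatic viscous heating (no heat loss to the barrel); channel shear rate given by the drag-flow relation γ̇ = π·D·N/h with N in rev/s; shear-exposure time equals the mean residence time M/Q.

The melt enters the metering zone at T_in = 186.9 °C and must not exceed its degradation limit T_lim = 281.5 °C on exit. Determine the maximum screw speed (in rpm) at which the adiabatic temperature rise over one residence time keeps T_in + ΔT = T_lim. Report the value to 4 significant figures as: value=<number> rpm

Convert throughput: Q = 47.7 kg/h = 47.7/3600 = 0.01325 kg/s
t_res = M / Q_s = 8.70 / 0.01325 = 656.604 s
Geometry in SI: D = 52.1 mm → 0.0521 m, h = 6.10 mm → 0.0061 m
Allowable rise: ΔT_a = T_lim − T_in = 281.5 − 186.9 = 94.6 K
Invert ΔT = ηγ̇²t_res/(ρcp) for γ̇: γ̇_max² = ΔT_a ρ cp / (η t_res) = 94.6·939·2063 / (607·656.604) = 459.795 s⁻²
Take the square root: γ̇_max = √(459.795) = 21.4428 s⁻¹
N_max = γ̇_max·h / (π·D) = 21.4428 · 0.0061 / (π · 0.0521) = 0.799142 rev/s = 47.9485 rpm

value=47.95 rpm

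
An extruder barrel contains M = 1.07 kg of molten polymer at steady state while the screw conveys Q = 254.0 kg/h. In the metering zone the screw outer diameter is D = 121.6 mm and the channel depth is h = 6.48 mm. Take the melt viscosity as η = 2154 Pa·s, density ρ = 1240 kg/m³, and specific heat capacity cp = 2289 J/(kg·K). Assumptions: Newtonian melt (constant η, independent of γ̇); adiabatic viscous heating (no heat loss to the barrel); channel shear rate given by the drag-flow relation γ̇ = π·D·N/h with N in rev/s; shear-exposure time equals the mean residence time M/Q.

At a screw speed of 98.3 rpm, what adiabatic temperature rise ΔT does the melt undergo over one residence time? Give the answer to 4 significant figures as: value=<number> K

Q_s = Q / 3600 = 254.0 / 3600 = 0.0705556 kg/s
t_res = M / Q_s = 1.07 / 0.0705556 = 15.1654 s
Geometry in metres: D = 121.6 mm → 0.1216 m, h = 6.48 mm → 0.00648 m; screw speed N = 98.3 rpm = 1.63833 rev/s
Shear rate: γ̇ = πDN/h = π·0.1216·1.63833/0.00648 = 96.5852 s⁻¹
ΔT = η·γ̇²·t_res/(ρ·cp) = [2154 × 96.5852² × 15.1654] / [1240 × 2289] = 107.362 K

value=107.4 K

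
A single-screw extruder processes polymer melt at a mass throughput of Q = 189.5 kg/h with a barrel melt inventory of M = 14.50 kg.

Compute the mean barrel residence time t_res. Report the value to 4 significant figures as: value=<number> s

value=275.5 s

Convert throughput: Q = 189.5 kg/h = 189.5/3600 = 0.0526389 kg/s
t_res = M / Q_s = 14.50 ÷ 0.0526389 = 275.462 s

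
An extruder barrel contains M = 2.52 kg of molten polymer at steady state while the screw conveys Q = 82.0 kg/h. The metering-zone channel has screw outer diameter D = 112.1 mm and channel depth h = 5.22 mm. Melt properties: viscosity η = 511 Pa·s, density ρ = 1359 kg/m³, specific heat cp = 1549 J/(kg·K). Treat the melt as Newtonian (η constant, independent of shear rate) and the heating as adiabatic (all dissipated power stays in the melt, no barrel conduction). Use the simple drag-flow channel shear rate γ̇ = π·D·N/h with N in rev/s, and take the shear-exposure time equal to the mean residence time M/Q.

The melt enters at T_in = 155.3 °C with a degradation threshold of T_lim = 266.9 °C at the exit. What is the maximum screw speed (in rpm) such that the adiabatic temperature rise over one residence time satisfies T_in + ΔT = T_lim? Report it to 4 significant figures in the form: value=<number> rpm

value=57.33 rpm

Convert throughput: Q = 82.0 kg/h = 82.0/3600 = 0.0227778 kg/s
Mean residence time: t_res = M/Q_s = 2.52 kg / 0.0227778 kg/s = 110.634 s
Convert to metres: D = 0.1121 m, h = 0.00522 m
ΔT_a = T_lim − T_in = 266.9 °C − 155.3 °C = 111.6 K
γ̇_max² = ΔT_a·ρ·cp/(η·t_res) = 111.6·1359·1549/(511·110.634) = 4155.52 s⁻²
γ̇_max = sqrt(4155.52) = 64.4633 s⁻¹
N_max = γ̇_max h / (πD) = 64.4633·0.00522/(π·0.1121) = 0.955493 rev/s → ×60 = 57.3296 rpm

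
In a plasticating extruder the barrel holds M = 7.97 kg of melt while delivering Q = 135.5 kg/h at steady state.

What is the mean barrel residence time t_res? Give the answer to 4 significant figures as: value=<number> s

value=211.7 s

Throughput in SI: Q_s = 135.5 kg/h ÷ 3600 s/h = 0.0376389 kg/s
t_res = M / Q_s = 7.97 ÷ 0.0376389 = 211.749 s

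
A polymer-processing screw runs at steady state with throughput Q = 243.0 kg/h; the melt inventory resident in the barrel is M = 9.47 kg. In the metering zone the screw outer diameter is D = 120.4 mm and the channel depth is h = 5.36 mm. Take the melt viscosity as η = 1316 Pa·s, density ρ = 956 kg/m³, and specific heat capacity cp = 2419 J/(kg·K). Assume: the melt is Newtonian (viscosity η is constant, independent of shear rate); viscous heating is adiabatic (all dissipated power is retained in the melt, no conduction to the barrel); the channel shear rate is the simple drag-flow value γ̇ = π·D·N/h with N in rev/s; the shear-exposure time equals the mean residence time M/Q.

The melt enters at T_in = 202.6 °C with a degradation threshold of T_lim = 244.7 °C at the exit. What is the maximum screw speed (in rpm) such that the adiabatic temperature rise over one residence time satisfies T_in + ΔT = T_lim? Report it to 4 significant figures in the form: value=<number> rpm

Q_s = Q / 3600 = 243.0 / 3600 = 0.0675 kg/s
Mean residence time: t_res = M/Q_s = 9.47 kg / 0.0675 kg/s = 140.296 s
Geometry in SI: D = 120.4 mm → 0.1204 m, h = 5.36 mm → 0.00536 m
Allowable rise: ΔT_a = T_lim − T_in = 244.7 − 202.6 = 42.1 K
γ̇_max² = ΔT_a·ρ·cp/(η·t_res) = 42.1·956·2419/(1316·140.296) = 527.319 s⁻²
γ̇_max = sqrt(527.319) = 22.9634 s⁻¹
N_max = γ̇_max h / (πD) = 22.9634·0.00536/(π·0.1204) = 0.325406 rev/s → ×60 = 19.5243 rpm

value=19.52 rpm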